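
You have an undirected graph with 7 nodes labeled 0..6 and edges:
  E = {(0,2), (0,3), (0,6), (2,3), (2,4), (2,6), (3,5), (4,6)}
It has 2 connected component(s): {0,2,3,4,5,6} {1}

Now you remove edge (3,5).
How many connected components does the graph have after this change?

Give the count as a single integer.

Answer: 3

Derivation:
Initial component count: 2
Remove (3,5): it was a bridge. Count increases: 2 -> 3.
  After removal, components: {0,2,3,4,6} {1} {5}
New component count: 3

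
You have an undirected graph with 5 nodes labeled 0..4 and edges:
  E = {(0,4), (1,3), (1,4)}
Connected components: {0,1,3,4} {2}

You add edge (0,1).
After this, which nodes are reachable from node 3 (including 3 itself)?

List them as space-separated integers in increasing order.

Answer: 0 1 3 4

Derivation:
Before: nodes reachable from 3: {0,1,3,4}
Adding (0,1): both endpoints already in same component. Reachability from 3 unchanged.
After: nodes reachable from 3: {0,1,3,4}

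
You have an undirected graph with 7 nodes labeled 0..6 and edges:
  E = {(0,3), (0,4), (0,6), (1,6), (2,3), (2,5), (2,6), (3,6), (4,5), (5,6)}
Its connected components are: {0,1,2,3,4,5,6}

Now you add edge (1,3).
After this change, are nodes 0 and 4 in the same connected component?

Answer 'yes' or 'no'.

Initial components: {0,1,2,3,4,5,6}
Adding edge (1,3): both already in same component {0,1,2,3,4,5,6}. No change.
New components: {0,1,2,3,4,5,6}
Are 0 and 4 in the same component? yes

Answer: yes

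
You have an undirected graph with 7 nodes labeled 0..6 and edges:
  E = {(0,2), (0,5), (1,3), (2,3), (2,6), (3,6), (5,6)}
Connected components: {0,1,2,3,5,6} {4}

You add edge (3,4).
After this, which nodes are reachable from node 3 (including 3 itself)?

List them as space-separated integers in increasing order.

Before: nodes reachable from 3: {0,1,2,3,5,6}
Adding (3,4): merges 3's component with another. Reachability grows.
After: nodes reachable from 3: {0,1,2,3,4,5,6}

Answer: 0 1 2 3 4 5 6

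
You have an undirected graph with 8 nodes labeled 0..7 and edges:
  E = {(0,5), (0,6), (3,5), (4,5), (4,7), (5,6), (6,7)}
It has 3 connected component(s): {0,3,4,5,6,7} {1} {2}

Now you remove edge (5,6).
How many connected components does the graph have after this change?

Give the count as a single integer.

Initial component count: 3
Remove (5,6): not a bridge. Count unchanged: 3.
  After removal, components: {0,3,4,5,6,7} {1} {2}
New component count: 3

Answer: 3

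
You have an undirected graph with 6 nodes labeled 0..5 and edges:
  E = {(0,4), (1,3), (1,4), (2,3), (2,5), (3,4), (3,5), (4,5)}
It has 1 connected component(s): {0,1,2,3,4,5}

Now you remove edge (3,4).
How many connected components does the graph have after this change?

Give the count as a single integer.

Answer: 1

Derivation:
Initial component count: 1
Remove (3,4): not a bridge. Count unchanged: 1.
  After removal, components: {0,1,2,3,4,5}
New component count: 1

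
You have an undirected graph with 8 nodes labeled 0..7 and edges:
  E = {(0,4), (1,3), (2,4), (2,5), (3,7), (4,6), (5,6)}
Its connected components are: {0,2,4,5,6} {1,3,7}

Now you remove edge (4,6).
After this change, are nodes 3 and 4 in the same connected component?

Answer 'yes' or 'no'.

Initial components: {0,2,4,5,6} {1,3,7}
Removing edge (4,6): not a bridge — component count unchanged at 2.
New components: {0,2,4,5,6} {1,3,7}
Are 3 and 4 in the same component? no

Answer: no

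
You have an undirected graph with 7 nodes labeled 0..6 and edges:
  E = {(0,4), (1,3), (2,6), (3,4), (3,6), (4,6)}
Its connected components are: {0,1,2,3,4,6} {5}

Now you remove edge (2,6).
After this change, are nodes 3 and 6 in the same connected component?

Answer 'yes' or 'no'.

Answer: yes

Derivation:
Initial components: {0,1,2,3,4,6} {5}
Removing edge (2,6): it was a bridge — component count 2 -> 3.
New components: {0,1,3,4,6} {2} {5}
Are 3 and 6 in the same component? yes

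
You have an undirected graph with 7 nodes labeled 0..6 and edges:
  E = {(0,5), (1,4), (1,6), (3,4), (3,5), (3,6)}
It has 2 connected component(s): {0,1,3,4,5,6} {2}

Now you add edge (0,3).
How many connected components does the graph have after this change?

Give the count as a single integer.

Initial component count: 2
Add (0,3): endpoints already in same component. Count unchanged: 2.
New component count: 2

Answer: 2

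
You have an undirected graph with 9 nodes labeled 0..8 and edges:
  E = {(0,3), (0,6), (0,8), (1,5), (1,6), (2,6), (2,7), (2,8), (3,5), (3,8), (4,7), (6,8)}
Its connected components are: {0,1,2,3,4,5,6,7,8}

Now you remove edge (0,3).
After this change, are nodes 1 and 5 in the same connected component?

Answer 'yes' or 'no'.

Initial components: {0,1,2,3,4,5,6,7,8}
Removing edge (0,3): not a bridge — component count unchanged at 1.
New components: {0,1,2,3,4,5,6,7,8}
Are 1 and 5 in the same component? yes

Answer: yes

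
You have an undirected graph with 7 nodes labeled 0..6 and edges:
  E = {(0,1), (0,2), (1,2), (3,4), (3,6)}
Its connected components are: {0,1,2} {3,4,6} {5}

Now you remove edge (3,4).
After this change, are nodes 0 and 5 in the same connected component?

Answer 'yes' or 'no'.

Initial components: {0,1,2} {3,4,6} {5}
Removing edge (3,4): it was a bridge — component count 3 -> 4.
New components: {0,1,2} {3,6} {4} {5}
Are 0 and 5 in the same component? no

Answer: no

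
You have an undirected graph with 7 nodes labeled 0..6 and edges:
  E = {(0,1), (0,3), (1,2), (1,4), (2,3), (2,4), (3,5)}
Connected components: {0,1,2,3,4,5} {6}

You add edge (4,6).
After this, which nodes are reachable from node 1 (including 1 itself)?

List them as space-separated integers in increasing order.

Before: nodes reachable from 1: {0,1,2,3,4,5}
Adding (4,6): merges 1's component with another. Reachability grows.
After: nodes reachable from 1: {0,1,2,3,4,5,6}

Answer: 0 1 2 3 4 5 6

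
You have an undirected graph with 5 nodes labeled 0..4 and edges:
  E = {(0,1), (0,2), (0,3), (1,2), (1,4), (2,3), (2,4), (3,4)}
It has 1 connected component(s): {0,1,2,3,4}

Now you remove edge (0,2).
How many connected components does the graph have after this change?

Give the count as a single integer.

Initial component count: 1
Remove (0,2): not a bridge. Count unchanged: 1.
  After removal, components: {0,1,2,3,4}
New component count: 1

Answer: 1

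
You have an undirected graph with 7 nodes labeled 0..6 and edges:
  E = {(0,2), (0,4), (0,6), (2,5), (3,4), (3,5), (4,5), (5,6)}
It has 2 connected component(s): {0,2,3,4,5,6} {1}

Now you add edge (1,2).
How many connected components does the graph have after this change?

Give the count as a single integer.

Initial component count: 2
Add (1,2): merges two components. Count decreases: 2 -> 1.
New component count: 1

Answer: 1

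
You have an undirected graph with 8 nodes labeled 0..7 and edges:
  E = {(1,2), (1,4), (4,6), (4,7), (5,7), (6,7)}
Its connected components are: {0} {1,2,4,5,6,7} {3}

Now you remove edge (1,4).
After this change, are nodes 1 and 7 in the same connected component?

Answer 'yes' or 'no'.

Answer: no

Derivation:
Initial components: {0} {1,2,4,5,6,7} {3}
Removing edge (1,4): it was a bridge — component count 3 -> 4.
New components: {0} {1,2} {3} {4,5,6,7}
Are 1 and 7 in the same component? no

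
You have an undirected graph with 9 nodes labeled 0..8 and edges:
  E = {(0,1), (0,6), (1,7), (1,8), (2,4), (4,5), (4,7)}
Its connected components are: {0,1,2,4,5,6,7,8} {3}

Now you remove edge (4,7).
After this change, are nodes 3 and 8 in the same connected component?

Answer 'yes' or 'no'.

Initial components: {0,1,2,4,5,6,7,8} {3}
Removing edge (4,7): it was a bridge — component count 2 -> 3.
New components: {0,1,6,7,8} {2,4,5} {3}
Are 3 and 8 in the same component? no

Answer: no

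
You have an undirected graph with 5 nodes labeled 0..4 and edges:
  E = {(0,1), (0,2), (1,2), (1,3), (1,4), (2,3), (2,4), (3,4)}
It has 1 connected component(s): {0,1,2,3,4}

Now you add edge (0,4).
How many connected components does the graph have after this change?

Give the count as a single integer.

Initial component count: 1
Add (0,4): endpoints already in same component. Count unchanged: 1.
New component count: 1

Answer: 1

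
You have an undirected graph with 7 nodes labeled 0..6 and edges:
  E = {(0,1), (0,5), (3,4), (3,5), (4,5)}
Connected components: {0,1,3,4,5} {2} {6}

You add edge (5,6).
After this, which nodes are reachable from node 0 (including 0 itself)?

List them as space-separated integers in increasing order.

Answer: 0 1 3 4 5 6

Derivation:
Before: nodes reachable from 0: {0,1,3,4,5}
Adding (5,6): merges 0's component with another. Reachability grows.
After: nodes reachable from 0: {0,1,3,4,5,6}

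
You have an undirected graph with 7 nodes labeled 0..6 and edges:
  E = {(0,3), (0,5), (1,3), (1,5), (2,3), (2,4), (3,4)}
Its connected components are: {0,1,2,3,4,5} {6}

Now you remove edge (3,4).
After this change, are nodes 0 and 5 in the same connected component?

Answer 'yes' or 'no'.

Initial components: {0,1,2,3,4,5} {6}
Removing edge (3,4): not a bridge — component count unchanged at 2.
New components: {0,1,2,3,4,5} {6}
Are 0 and 5 in the same component? yes

Answer: yes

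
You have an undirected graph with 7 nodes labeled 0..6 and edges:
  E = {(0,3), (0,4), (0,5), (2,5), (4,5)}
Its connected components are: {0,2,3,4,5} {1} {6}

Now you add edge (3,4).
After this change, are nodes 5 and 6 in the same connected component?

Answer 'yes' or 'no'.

Answer: no

Derivation:
Initial components: {0,2,3,4,5} {1} {6}
Adding edge (3,4): both already in same component {0,2,3,4,5}. No change.
New components: {0,2,3,4,5} {1} {6}
Are 5 and 6 in the same component? no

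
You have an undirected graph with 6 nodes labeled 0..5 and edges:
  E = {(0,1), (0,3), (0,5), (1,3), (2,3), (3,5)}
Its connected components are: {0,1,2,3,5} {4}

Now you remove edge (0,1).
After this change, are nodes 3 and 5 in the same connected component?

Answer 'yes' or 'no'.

Answer: yes

Derivation:
Initial components: {0,1,2,3,5} {4}
Removing edge (0,1): not a bridge — component count unchanged at 2.
New components: {0,1,2,3,5} {4}
Are 3 and 5 in the same component? yes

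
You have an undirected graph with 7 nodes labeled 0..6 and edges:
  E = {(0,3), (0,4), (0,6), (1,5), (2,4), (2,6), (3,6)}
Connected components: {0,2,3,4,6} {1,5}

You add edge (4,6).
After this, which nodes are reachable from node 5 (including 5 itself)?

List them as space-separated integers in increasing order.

Before: nodes reachable from 5: {1,5}
Adding (4,6): both endpoints already in same component. Reachability from 5 unchanged.
After: nodes reachable from 5: {1,5}

Answer: 1 5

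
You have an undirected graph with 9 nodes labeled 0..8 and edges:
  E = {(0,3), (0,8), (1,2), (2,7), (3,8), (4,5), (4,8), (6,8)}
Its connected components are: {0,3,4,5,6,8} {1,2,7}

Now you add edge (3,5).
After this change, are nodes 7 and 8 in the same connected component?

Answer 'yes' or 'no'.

Answer: no

Derivation:
Initial components: {0,3,4,5,6,8} {1,2,7}
Adding edge (3,5): both already in same component {0,3,4,5,6,8}. No change.
New components: {0,3,4,5,6,8} {1,2,7}
Are 7 and 8 in the same component? no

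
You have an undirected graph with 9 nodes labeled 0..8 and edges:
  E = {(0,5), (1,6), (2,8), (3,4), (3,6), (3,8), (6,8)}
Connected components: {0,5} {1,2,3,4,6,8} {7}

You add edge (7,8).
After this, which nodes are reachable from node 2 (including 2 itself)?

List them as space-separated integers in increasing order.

Before: nodes reachable from 2: {1,2,3,4,6,8}
Adding (7,8): merges 2's component with another. Reachability grows.
After: nodes reachable from 2: {1,2,3,4,6,7,8}

Answer: 1 2 3 4 6 7 8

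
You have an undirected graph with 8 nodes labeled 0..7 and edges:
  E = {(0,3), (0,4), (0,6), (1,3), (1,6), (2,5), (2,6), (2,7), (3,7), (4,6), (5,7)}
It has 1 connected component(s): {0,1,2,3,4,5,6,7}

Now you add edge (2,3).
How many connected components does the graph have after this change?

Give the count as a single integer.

Answer: 1

Derivation:
Initial component count: 1
Add (2,3): endpoints already in same component. Count unchanged: 1.
New component count: 1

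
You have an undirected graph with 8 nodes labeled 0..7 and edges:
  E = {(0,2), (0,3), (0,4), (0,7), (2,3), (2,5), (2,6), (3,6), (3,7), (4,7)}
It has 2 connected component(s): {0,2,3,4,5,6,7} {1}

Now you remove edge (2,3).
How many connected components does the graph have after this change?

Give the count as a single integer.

Answer: 2

Derivation:
Initial component count: 2
Remove (2,3): not a bridge. Count unchanged: 2.
  After removal, components: {0,2,3,4,5,6,7} {1}
New component count: 2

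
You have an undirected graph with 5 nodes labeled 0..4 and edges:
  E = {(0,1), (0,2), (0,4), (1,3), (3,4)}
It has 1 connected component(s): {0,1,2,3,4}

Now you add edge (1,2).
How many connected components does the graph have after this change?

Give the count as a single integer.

Answer: 1

Derivation:
Initial component count: 1
Add (1,2): endpoints already in same component. Count unchanged: 1.
New component count: 1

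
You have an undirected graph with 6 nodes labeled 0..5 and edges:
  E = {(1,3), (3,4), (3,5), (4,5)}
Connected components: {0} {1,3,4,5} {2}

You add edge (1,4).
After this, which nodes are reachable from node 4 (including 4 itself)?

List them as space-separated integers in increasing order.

Answer: 1 3 4 5

Derivation:
Before: nodes reachable from 4: {1,3,4,5}
Adding (1,4): both endpoints already in same component. Reachability from 4 unchanged.
After: nodes reachable from 4: {1,3,4,5}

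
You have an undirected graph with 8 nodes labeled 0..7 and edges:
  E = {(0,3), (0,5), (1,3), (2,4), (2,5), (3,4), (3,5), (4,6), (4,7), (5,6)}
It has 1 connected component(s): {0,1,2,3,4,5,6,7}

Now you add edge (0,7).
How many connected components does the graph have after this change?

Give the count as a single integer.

Initial component count: 1
Add (0,7): endpoints already in same component. Count unchanged: 1.
New component count: 1

Answer: 1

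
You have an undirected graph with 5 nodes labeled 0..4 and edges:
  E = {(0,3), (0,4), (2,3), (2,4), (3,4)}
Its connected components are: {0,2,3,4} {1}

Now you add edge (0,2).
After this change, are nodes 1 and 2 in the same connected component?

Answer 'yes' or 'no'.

Answer: no

Derivation:
Initial components: {0,2,3,4} {1}
Adding edge (0,2): both already in same component {0,2,3,4}. No change.
New components: {0,2,3,4} {1}
Are 1 and 2 in the same component? no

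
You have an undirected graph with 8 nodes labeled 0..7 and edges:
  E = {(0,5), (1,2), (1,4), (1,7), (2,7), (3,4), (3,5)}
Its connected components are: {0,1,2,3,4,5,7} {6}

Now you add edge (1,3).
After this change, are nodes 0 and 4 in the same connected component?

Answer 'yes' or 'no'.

Initial components: {0,1,2,3,4,5,7} {6}
Adding edge (1,3): both already in same component {0,1,2,3,4,5,7}. No change.
New components: {0,1,2,3,4,5,7} {6}
Are 0 and 4 in the same component? yes

Answer: yes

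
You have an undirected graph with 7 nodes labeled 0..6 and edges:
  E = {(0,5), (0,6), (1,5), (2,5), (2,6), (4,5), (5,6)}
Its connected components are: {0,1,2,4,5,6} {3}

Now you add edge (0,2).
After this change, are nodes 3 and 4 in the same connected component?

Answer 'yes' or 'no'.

Initial components: {0,1,2,4,5,6} {3}
Adding edge (0,2): both already in same component {0,1,2,4,5,6}. No change.
New components: {0,1,2,4,5,6} {3}
Are 3 and 4 in the same component? no

Answer: no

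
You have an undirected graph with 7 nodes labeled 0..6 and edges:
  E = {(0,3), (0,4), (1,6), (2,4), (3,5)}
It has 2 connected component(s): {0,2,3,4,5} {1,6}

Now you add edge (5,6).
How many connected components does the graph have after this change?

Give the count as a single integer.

Answer: 1

Derivation:
Initial component count: 2
Add (5,6): merges two components. Count decreases: 2 -> 1.
New component count: 1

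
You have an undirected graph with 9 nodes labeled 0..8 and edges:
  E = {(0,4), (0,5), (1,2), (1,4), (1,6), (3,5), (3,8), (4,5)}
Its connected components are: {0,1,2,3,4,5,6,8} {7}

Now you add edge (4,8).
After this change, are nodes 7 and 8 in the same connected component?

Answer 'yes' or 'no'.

Initial components: {0,1,2,3,4,5,6,8} {7}
Adding edge (4,8): both already in same component {0,1,2,3,4,5,6,8}. No change.
New components: {0,1,2,3,4,5,6,8} {7}
Are 7 and 8 in the same component? no

Answer: no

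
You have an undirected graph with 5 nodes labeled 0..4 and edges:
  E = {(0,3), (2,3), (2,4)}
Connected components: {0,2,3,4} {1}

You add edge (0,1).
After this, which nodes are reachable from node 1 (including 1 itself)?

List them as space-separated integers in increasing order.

Answer: 0 1 2 3 4

Derivation:
Before: nodes reachable from 1: {1}
Adding (0,1): merges 1's component with another. Reachability grows.
After: nodes reachable from 1: {0,1,2,3,4}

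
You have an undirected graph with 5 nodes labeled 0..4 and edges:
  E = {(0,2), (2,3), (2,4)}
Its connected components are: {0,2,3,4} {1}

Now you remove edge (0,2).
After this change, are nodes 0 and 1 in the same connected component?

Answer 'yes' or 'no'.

Answer: no

Derivation:
Initial components: {0,2,3,4} {1}
Removing edge (0,2): it was a bridge — component count 2 -> 3.
New components: {0} {1} {2,3,4}
Are 0 and 1 in the same component? no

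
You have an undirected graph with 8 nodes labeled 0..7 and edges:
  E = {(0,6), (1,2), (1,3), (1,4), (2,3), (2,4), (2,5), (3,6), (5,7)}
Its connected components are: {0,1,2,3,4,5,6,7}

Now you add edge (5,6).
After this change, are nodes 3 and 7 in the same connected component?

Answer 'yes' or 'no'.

Answer: yes

Derivation:
Initial components: {0,1,2,3,4,5,6,7}
Adding edge (5,6): both already in same component {0,1,2,3,4,5,6,7}. No change.
New components: {0,1,2,3,4,5,6,7}
Are 3 and 7 in the same component? yes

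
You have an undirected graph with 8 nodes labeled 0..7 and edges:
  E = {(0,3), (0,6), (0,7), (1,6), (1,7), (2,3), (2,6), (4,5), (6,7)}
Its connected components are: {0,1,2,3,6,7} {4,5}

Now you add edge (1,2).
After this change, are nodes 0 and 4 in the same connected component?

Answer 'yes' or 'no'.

Initial components: {0,1,2,3,6,7} {4,5}
Adding edge (1,2): both already in same component {0,1,2,3,6,7}. No change.
New components: {0,1,2,3,6,7} {4,5}
Are 0 and 4 in the same component? no

Answer: no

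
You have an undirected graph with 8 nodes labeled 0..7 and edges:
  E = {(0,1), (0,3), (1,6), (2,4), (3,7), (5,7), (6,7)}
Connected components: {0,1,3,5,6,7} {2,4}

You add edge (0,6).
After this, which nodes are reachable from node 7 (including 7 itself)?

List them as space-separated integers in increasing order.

Answer: 0 1 3 5 6 7

Derivation:
Before: nodes reachable from 7: {0,1,3,5,6,7}
Adding (0,6): both endpoints already in same component. Reachability from 7 unchanged.
After: nodes reachable from 7: {0,1,3,5,6,7}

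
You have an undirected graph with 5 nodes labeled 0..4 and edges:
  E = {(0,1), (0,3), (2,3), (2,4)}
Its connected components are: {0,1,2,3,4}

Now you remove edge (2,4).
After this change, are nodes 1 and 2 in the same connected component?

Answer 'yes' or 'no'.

Initial components: {0,1,2,3,4}
Removing edge (2,4): it was a bridge — component count 1 -> 2.
New components: {0,1,2,3} {4}
Are 1 and 2 in the same component? yes

Answer: yes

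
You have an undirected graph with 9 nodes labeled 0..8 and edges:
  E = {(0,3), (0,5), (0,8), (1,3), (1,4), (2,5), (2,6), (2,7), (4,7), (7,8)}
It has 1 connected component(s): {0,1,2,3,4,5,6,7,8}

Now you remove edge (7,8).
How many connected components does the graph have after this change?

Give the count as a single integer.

Answer: 1

Derivation:
Initial component count: 1
Remove (7,8): not a bridge. Count unchanged: 1.
  After removal, components: {0,1,2,3,4,5,6,7,8}
New component count: 1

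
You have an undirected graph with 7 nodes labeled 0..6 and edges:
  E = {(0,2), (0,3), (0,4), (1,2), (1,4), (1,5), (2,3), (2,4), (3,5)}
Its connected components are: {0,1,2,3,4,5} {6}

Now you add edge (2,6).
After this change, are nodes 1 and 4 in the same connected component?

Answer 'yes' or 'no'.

Answer: yes

Derivation:
Initial components: {0,1,2,3,4,5} {6}
Adding edge (2,6): merges {0,1,2,3,4,5} and {6}.
New components: {0,1,2,3,4,5,6}
Are 1 and 4 in the same component? yes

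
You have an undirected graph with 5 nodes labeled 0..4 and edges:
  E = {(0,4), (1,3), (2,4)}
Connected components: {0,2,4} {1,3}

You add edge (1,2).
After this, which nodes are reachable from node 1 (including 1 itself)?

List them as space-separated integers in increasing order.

Answer: 0 1 2 3 4

Derivation:
Before: nodes reachable from 1: {1,3}
Adding (1,2): merges 1's component with another. Reachability grows.
After: nodes reachable from 1: {0,1,2,3,4}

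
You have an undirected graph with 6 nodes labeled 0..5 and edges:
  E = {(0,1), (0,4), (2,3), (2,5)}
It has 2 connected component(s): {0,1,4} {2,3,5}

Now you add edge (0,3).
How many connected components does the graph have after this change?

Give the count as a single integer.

Answer: 1

Derivation:
Initial component count: 2
Add (0,3): merges two components. Count decreases: 2 -> 1.
New component count: 1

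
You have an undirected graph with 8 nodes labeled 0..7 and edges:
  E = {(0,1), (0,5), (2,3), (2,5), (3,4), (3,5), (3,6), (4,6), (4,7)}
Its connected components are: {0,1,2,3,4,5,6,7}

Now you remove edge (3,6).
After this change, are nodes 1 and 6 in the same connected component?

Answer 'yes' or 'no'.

Answer: yes

Derivation:
Initial components: {0,1,2,3,4,5,6,7}
Removing edge (3,6): not a bridge — component count unchanged at 1.
New components: {0,1,2,3,4,5,6,7}
Are 1 and 6 in the same component? yes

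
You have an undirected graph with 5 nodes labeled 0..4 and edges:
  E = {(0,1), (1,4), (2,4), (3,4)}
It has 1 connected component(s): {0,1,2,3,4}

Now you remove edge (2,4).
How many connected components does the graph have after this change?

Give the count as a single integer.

Initial component count: 1
Remove (2,4): it was a bridge. Count increases: 1 -> 2.
  After removal, components: {0,1,3,4} {2}
New component count: 2

Answer: 2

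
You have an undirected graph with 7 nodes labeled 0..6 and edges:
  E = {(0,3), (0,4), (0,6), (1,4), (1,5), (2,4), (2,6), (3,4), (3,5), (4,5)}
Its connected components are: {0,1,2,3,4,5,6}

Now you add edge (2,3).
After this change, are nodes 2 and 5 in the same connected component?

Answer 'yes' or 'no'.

Initial components: {0,1,2,3,4,5,6}
Adding edge (2,3): both already in same component {0,1,2,3,4,5,6}. No change.
New components: {0,1,2,3,4,5,6}
Are 2 and 5 in the same component? yes

Answer: yes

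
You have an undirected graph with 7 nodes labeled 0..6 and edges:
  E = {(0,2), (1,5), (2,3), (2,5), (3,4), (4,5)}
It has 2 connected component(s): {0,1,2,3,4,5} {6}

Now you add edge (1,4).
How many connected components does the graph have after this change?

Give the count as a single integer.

Answer: 2

Derivation:
Initial component count: 2
Add (1,4): endpoints already in same component. Count unchanged: 2.
New component count: 2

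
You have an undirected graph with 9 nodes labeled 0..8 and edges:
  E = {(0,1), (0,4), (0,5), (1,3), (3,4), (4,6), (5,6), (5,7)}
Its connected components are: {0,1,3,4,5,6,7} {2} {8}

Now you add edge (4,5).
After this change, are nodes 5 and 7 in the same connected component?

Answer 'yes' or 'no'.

Answer: yes

Derivation:
Initial components: {0,1,3,4,5,6,7} {2} {8}
Adding edge (4,5): both already in same component {0,1,3,4,5,6,7}. No change.
New components: {0,1,3,4,5,6,7} {2} {8}
Are 5 and 7 in the same component? yes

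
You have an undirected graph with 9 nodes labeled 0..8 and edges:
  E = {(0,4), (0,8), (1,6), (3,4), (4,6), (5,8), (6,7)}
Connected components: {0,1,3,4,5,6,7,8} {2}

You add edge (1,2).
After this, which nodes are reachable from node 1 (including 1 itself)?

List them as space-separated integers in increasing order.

Answer: 0 1 2 3 4 5 6 7 8

Derivation:
Before: nodes reachable from 1: {0,1,3,4,5,6,7,8}
Adding (1,2): merges 1's component with another. Reachability grows.
After: nodes reachable from 1: {0,1,2,3,4,5,6,7,8}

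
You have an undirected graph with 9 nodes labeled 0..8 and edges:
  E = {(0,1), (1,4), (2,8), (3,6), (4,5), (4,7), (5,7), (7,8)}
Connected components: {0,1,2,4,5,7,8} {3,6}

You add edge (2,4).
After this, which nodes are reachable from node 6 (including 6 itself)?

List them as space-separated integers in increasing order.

Answer: 3 6

Derivation:
Before: nodes reachable from 6: {3,6}
Adding (2,4): both endpoints already in same component. Reachability from 6 unchanged.
After: nodes reachable from 6: {3,6}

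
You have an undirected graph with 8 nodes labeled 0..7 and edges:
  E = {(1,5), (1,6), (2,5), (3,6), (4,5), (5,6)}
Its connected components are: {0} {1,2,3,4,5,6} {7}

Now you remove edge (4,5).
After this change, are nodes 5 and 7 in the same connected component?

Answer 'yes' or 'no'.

Answer: no

Derivation:
Initial components: {0} {1,2,3,4,5,6} {7}
Removing edge (4,5): it was a bridge — component count 3 -> 4.
New components: {0} {1,2,3,5,6} {4} {7}
Are 5 and 7 in the same component? no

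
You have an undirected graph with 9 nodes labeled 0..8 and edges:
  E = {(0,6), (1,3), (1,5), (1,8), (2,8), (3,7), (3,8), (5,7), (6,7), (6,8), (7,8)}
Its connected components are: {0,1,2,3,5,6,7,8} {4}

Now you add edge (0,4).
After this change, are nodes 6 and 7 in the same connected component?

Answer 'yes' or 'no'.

Initial components: {0,1,2,3,5,6,7,8} {4}
Adding edge (0,4): merges {0,1,2,3,5,6,7,8} and {4}.
New components: {0,1,2,3,4,5,6,7,8}
Are 6 and 7 in the same component? yes

Answer: yes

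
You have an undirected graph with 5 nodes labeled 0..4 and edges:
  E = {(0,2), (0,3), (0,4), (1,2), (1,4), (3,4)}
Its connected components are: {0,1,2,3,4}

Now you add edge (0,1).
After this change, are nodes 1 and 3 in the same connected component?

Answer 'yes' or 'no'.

Initial components: {0,1,2,3,4}
Adding edge (0,1): both already in same component {0,1,2,3,4}. No change.
New components: {0,1,2,3,4}
Are 1 and 3 in the same component? yes

Answer: yes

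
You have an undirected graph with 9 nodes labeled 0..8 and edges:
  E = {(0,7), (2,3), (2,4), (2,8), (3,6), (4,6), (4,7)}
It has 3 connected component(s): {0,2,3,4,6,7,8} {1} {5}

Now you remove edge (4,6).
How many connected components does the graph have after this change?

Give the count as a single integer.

Answer: 3

Derivation:
Initial component count: 3
Remove (4,6): not a bridge. Count unchanged: 3.
  After removal, components: {0,2,3,4,6,7,8} {1} {5}
New component count: 3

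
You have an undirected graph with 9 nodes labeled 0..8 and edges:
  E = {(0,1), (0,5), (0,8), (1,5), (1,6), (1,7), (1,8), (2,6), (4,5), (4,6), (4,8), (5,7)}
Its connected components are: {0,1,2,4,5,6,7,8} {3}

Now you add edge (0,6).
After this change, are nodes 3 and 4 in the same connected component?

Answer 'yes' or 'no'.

Initial components: {0,1,2,4,5,6,7,8} {3}
Adding edge (0,6): both already in same component {0,1,2,4,5,6,7,8}. No change.
New components: {0,1,2,4,5,6,7,8} {3}
Are 3 and 4 in the same component? no

Answer: no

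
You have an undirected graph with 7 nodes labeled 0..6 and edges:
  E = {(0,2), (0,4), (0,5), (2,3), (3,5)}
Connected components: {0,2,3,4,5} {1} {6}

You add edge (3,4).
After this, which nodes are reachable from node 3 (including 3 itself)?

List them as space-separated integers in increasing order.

Before: nodes reachable from 3: {0,2,3,4,5}
Adding (3,4): both endpoints already in same component. Reachability from 3 unchanged.
After: nodes reachable from 3: {0,2,3,4,5}

Answer: 0 2 3 4 5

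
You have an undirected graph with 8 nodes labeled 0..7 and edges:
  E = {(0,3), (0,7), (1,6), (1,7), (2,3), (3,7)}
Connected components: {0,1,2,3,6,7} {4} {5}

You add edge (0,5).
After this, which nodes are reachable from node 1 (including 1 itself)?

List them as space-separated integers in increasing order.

Answer: 0 1 2 3 5 6 7

Derivation:
Before: nodes reachable from 1: {0,1,2,3,6,7}
Adding (0,5): merges 1's component with another. Reachability grows.
After: nodes reachable from 1: {0,1,2,3,5,6,7}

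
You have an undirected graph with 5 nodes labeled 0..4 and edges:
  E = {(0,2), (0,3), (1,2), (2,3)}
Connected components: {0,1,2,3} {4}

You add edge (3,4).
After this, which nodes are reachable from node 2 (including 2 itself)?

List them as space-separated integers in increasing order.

Before: nodes reachable from 2: {0,1,2,3}
Adding (3,4): merges 2's component with another. Reachability grows.
After: nodes reachable from 2: {0,1,2,3,4}

Answer: 0 1 2 3 4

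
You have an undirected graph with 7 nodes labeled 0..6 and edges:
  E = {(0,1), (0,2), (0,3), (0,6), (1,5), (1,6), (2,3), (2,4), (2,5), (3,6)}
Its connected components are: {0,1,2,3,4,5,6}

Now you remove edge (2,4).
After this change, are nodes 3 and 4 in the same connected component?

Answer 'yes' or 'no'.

Answer: no

Derivation:
Initial components: {0,1,2,3,4,5,6}
Removing edge (2,4): it was a bridge — component count 1 -> 2.
New components: {0,1,2,3,5,6} {4}
Are 3 and 4 in the same component? no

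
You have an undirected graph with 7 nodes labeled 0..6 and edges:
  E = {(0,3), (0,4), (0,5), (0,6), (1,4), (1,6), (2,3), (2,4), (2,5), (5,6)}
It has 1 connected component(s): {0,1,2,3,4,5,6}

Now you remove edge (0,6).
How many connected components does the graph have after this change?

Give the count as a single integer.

Initial component count: 1
Remove (0,6): not a bridge. Count unchanged: 1.
  After removal, components: {0,1,2,3,4,5,6}
New component count: 1

Answer: 1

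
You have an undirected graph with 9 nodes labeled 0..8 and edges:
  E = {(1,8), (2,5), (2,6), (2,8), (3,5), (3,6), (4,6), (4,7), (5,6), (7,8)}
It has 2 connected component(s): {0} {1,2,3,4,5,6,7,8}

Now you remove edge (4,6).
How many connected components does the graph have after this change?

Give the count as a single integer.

Initial component count: 2
Remove (4,6): not a bridge. Count unchanged: 2.
  After removal, components: {0} {1,2,3,4,5,6,7,8}
New component count: 2

Answer: 2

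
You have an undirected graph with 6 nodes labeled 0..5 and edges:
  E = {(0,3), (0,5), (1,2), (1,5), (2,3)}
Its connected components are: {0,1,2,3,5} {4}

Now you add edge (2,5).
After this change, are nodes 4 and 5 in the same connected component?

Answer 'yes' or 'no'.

Answer: no

Derivation:
Initial components: {0,1,2,3,5} {4}
Adding edge (2,5): both already in same component {0,1,2,3,5}. No change.
New components: {0,1,2,3,5} {4}
Are 4 and 5 in the same component? no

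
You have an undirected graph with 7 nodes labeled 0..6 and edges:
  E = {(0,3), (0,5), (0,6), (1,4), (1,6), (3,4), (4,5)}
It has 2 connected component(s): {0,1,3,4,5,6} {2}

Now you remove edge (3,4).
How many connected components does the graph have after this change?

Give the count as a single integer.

Initial component count: 2
Remove (3,4): not a bridge. Count unchanged: 2.
  After removal, components: {0,1,3,4,5,6} {2}
New component count: 2

Answer: 2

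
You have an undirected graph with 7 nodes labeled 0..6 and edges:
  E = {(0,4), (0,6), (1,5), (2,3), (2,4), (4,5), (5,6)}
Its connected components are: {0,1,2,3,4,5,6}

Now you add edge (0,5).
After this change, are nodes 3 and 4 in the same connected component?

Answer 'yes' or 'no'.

Answer: yes

Derivation:
Initial components: {0,1,2,3,4,5,6}
Adding edge (0,5): both already in same component {0,1,2,3,4,5,6}. No change.
New components: {0,1,2,3,4,5,6}
Are 3 and 4 in the same component? yes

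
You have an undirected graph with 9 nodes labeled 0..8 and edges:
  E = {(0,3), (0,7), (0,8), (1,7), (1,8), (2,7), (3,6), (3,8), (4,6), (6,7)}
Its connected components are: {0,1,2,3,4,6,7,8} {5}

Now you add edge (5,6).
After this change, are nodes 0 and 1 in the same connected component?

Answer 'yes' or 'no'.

Initial components: {0,1,2,3,4,6,7,8} {5}
Adding edge (5,6): merges {5} and {0,1,2,3,4,6,7,8}.
New components: {0,1,2,3,4,5,6,7,8}
Are 0 and 1 in the same component? yes

Answer: yes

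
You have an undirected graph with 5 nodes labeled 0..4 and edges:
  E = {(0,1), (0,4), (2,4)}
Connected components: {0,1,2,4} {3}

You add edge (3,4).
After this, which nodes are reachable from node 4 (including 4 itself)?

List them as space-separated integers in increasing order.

Before: nodes reachable from 4: {0,1,2,4}
Adding (3,4): merges 4's component with another. Reachability grows.
After: nodes reachable from 4: {0,1,2,3,4}

Answer: 0 1 2 3 4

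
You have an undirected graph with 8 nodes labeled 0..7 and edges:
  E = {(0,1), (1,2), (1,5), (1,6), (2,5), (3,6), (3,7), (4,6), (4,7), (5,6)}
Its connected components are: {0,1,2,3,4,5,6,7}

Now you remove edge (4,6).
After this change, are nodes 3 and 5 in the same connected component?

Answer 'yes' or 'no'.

Answer: yes

Derivation:
Initial components: {0,1,2,3,4,5,6,7}
Removing edge (4,6): not a bridge — component count unchanged at 1.
New components: {0,1,2,3,4,5,6,7}
Are 3 and 5 in the same component? yes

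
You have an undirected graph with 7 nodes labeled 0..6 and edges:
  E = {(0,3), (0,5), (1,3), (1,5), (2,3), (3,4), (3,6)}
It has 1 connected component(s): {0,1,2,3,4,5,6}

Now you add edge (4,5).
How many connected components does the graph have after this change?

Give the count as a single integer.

Answer: 1

Derivation:
Initial component count: 1
Add (4,5): endpoints already in same component. Count unchanged: 1.
New component count: 1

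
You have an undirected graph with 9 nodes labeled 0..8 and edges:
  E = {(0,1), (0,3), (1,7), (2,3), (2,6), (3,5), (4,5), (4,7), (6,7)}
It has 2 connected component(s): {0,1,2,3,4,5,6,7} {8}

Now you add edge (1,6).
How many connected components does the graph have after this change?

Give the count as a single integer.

Initial component count: 2
Add (1,6): endpoints already in same component. Count unchanged: 2.
New component count: 2

Answer: 2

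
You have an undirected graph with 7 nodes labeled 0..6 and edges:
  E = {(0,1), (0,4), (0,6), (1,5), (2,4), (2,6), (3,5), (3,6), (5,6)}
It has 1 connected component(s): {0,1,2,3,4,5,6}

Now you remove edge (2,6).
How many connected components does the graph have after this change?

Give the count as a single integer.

Answer: 1

Derivation:
Initial component count: 1
Remove (2,6): not a bridge. Count unchanged: 1.
  After removal, components: {0,1,2,3,4,5,6}
New component count: 1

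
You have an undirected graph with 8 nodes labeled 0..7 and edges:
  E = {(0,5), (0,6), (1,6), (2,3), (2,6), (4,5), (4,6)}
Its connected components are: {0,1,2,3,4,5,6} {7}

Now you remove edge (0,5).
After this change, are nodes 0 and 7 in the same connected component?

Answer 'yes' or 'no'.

Answer: no

Derivation:
Initial components: {0,1,2,3,4,5,6} {7}
Removing edge (0,5): not a bridge — component count unchanged at 2.
New components: {0,1,2,3,4,5,6} {7}
Are 0 and 7 in the same component? no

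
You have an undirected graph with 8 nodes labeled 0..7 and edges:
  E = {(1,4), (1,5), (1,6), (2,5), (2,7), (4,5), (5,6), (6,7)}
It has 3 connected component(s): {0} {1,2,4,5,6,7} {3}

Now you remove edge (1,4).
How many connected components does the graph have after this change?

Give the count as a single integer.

Initial component count: 3
Remove (1,4): not a bridge. Count unchanged: 3.
  After removal, components: {0} {1,2,4,5,6,7} {3}
New component count: 3

Answer: 3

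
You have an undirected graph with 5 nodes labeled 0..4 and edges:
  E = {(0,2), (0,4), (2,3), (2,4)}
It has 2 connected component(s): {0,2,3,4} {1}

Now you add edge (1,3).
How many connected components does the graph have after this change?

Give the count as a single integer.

Initial component count: 2
Add (1,3): merges two components. Count decreases: 2 -> 1.
New component count: 1

Answer: 1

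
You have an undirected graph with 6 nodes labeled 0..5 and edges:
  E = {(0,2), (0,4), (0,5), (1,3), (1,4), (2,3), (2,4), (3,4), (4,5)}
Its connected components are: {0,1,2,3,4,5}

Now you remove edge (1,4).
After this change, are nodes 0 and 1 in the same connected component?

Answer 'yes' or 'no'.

Answer: yes

Derivation:
Initial components: {0,1,2,3,4,5}
Removing edge (1,4): not a bridge — component count unchanged at 1.
New components: {0,1,2,3,4,5}
Are 0 and 1 in the same component? yes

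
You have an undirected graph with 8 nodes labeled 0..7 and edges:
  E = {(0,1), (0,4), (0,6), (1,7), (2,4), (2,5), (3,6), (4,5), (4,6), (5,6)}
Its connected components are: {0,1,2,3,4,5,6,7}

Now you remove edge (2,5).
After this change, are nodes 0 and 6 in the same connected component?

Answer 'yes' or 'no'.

Answer: yes

Derivation:
Initial components: {0,1,2,3,4,5,6,7}
Removing edge (2,5): not a bridge — component count unchanged at 1.
New components: {0,1,2,3,4,5,6,7}
Are 0 and 6 in the same component? yes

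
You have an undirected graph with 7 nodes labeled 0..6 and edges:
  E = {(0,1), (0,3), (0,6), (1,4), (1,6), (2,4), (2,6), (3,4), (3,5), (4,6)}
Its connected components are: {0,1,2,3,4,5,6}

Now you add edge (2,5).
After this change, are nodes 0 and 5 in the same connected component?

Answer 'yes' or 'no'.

Initial components: {0,1,2,3,4,5,6}
Adding edge (2,5): both already in same component {0,1,2,3,4,5,6}. No change.
New components: {0,1,2,3,4,5,6}
Are 0 and 5 in the same component? yes

Answer: yes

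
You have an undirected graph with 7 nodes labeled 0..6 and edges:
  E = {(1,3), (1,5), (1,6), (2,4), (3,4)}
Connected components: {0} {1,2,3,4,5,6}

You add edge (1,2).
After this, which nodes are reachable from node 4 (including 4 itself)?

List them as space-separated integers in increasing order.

Before: nodes reachable from 4: {1,2,3,4,5,6}
Adding (1,2): both endpoints already in same component. Reachability from 4 unchanged.
After: nodes reachable from 4: {1,2,3,4,5,6}

Answer: 1 2 3 4 5 6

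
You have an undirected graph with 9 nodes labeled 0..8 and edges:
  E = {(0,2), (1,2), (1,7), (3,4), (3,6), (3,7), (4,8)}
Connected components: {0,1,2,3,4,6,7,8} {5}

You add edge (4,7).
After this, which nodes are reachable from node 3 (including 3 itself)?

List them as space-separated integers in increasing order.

Answer: 0 1 2 3 4 6 7 8

Derivation:
Before: nodes reachable from 3: {0,1,2,3,4,6,7,8}
Adding (4,7): both endpoints already in same component. Reachability from 3 unchanged.
After: nodes reachable from 3: {0,1,2,3,4,6,7,8}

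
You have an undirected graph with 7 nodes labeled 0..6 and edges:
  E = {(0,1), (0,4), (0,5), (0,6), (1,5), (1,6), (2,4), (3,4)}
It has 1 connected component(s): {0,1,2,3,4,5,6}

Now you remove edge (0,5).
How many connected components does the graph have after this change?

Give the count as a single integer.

Answer: 1

Derivation:
Initial component count: 1
Remove (0,5): not a bridge. Count unchanged: 1.
  After removal, components: {0,1,2,3,4,5,6}
New component count: 1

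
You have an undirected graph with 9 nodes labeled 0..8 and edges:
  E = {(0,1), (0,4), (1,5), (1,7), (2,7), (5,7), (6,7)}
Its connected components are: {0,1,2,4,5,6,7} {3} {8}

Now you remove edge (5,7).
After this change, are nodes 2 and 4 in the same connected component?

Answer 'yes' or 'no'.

Answer: yes

Derivation:
Initial components: {0,1,2,4,5,6,7} {3} {8}
Removing edge (5,7): not a bridge — component count unchanged at 3.
New components: {0,1,2,4,5,6,7} {3} {8}
Are 2 and 4 in the same component? yes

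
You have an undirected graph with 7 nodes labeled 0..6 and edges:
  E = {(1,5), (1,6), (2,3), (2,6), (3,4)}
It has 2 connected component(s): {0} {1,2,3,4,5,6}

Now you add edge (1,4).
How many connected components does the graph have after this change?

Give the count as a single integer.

Initial component count: 2
Add (1,4): endpoints already in same component. Count unchanged: 2.
New component count: 2

Answer: 2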